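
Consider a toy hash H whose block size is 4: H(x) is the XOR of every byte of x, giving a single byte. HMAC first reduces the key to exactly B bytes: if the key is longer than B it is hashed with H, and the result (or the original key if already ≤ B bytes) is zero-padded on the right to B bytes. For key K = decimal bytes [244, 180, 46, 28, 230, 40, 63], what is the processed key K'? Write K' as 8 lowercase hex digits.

83000000

|K| = 7 > B = 4, so first hash the key.
H(K): XOR f4⊕b4⊕2e⊕1c⊕e6⊕28⊕3f = 83.
Zero-pad H(K) = 83 to 4 bytes: K' = 83 00 00 00.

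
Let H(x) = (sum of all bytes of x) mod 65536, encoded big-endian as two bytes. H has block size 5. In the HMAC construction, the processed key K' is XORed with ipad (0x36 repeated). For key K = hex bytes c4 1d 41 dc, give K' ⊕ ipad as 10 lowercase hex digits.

Key hex bytes c4 1d 41 dc is 4 bytes ≤ B = 5; zero-pad to 5 bytes: K' = c4 1d 41 dc 00.
XOR each byte with 0x36: c4⊕36=f2, 1d⊕36=2b, 41⊕36=77, dc⊕36=ea, 00⊕36=36.

f22b77ea36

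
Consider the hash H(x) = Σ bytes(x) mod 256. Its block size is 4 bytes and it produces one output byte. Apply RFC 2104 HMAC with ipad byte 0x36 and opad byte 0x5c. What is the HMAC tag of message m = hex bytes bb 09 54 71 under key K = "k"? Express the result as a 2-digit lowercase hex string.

d3

Key "k" = 6b is 1 byte ≤ B = 4; zero-pad to 4 bytes: K' = 6b 00 00 00.
K' ⊕ ipad = 5d 36 36 36.  K' ⊕ opad = 37 5c 5c 5c.
Inner input = (K'⊕ipad) ∥ m = 5d 36 36 36 ∥ bb 09 54 71.
Inner hash: sum = 93+54+54+54+187+9+84+113 = 648; mod 256 = 136 → 88.
Outer input = (K'⊕opad) ∥ inner = 37 5c 5c 5c ∥ 88.
Outer hash (tag): sum = 55+92+92+92+136 = 467; mod 256 = 211 → d3.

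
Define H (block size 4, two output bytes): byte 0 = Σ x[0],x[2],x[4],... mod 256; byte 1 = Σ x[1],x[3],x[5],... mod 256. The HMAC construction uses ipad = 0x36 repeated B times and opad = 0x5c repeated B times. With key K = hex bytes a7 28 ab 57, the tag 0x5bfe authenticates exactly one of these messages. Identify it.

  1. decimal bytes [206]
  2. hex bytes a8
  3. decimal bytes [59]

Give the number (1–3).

3

Key hex bytes a7 28 ab 57 is exactly B = 4 bytes: K' = a7 28 ab 57.
K' ⊕ ipad = 91 1e 9d 61; K' ⊕ opad = fb 74 f7 0b.
m1: inner = H(91 1e 9d 61 ce) = fc 7f; tag = H(fb 74 f7 0b fc 7f) = eefe
m2: inner = H(91 1e 9d 61 a8) = d6 7f; tag = H(fb 74 f7 0b d6 7f) = c8fe
m3: inner = H(91 1e 9d 61 3b) = 69 7f; tag = H(fb 74 f7 0b 69 7f) = 5bfe ← matches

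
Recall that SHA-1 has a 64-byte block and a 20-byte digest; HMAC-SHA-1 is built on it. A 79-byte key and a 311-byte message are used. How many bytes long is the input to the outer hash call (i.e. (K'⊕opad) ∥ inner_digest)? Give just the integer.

84

Key is 79 > 64 bytes, so it is hashed to 20 bytes then zero-padded to 64: |K'| = 64.
Outer input = (K'⊕opad) ∥ H(inner) → 64 + 20 = 84 bytes.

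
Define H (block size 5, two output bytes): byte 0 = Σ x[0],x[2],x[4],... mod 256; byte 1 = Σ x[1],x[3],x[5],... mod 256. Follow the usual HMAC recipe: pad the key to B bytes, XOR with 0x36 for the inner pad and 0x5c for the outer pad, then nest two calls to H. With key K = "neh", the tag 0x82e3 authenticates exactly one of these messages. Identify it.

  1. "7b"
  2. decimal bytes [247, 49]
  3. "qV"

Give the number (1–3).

Key "neh" = 6e 65 68 is 3 bytes ≤ B = 5; zero-pad to 5 bytes: K' = 6e 65 68 00 00.
K' ⊕ ipad = 58 53 5e 36 36; K' ⊕ opad = 32 39 34 5c 5c.
m1: inner = H(58 53 5e 36 36 37 62) = 4e c0; tag = H(32 39 34 5c 5c 4e c0) = 82e3 ← matches
m2: inner = H(58 53 5e 36 36 f7 31) = 1d 80; tag = H(32 39 34 5c 5c 1d 80) = 42b2
m3: inner = H(58 53 5e 36 36 71 56) = 42 fa; tag = H(32 39 34 5c 5c 42 fa) = bcd7

1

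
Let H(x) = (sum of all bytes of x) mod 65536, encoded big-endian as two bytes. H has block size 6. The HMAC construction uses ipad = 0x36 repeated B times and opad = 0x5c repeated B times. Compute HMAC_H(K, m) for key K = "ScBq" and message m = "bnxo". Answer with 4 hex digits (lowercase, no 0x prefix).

Key "ScBq" = 53 63 42 71 is 4 bytes ≤ B = 6; zero-pad to 6 bytes: K' = 53 63 42 71 00 00.
K' ⊕ ipad = 65 55 74 47 36 36.  K' ⊕ opad = 0f 3f 1e 2d 5c 5c.
Inner input = (K'⊕ipad) ∥ m = 65 55 74 47 36 36 ∥ 62 6e 78 6f.
Inner hash: sum = 101+85+116+71+54+54+98+110+120+111 = 920 → 03 98.
Outer input = (K'⊕opad) ∥ inner = 0f 3f 1e 2d 5c 5c ∥ 03 98.
Outer hash (tag): sum = 15+63+30+45+92+92+3+152 = 492 → 01 ec.

01ec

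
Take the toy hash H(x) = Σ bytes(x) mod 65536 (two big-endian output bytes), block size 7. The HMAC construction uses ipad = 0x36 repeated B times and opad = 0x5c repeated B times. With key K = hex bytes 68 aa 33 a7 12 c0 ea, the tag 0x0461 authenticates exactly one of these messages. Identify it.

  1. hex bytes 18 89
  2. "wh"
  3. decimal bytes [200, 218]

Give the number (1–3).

3

Key hex bytes 68 aa 33 a7 12 c0 ea is exactly B = 7 bytes: K' = 68 aa 33 a7 12 c0 ea.
K' ⊕ ipad = 5e 9c 05 91 24 f6 dc; K' ⊕ opad = 34 f6 6f fb 4e 9c b6.
m1: inner = H(5e 9c 05 91 24 f6 dc 18 89) = 04 27; tag = H(34 f6 6f fb 4e 9c b6 04 27) = 045f
m2: inner = H(5e 9c 05 91 24 f6 dc 77 68) = 04 65; tag = H(34 f6 6f fb 4e 9c b6 04 65) = 049d
m3: inner = H(5e 9c 05 91 24 f6 dc c8 da) = 05 28; tag = H(34 f6 6f fb 4e 9c b6 05 28) = 0461 ← matches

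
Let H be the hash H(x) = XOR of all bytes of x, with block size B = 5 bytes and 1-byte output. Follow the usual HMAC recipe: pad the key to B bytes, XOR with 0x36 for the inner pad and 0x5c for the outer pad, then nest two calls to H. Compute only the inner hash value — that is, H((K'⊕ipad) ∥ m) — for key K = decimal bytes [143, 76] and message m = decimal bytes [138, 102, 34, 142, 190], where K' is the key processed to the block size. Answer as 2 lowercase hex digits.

Key decimal bytes [143, 76] = 8f 4c is 2 bytes ≤ B = 5; zero-pad to 5 bytes: K' = 8f 4c 00 00 00.
K' ⊕ ipad = b9 7a 36 36 36.
Inner input = b9 7a 36 36 36 ∥ 8a 66 22 8e be.
Inner hash: XOR b9⊕7a⊕36⊕36⊕36⊕8a⊕66⊕22⊕8e⊕be = 0b.

0b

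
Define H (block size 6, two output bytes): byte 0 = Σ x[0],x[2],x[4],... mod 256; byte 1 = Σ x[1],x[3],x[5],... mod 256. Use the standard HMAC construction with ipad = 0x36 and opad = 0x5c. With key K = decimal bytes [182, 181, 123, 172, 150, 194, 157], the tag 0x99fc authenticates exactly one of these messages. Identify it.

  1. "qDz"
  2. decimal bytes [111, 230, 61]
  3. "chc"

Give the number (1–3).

1

Key decimal bytes [182, 181, 123, 172, 150, 194, 157] = b6 b5 7b ac 96 c2 9d is 7 bytes > B = 6, so hash it first: H(key) = 64 23, then zero-pad to 6 bytes: K' = 64 23 00 00 00 00.
K' ⊕ ipad = 52 15 36 36 36 36; K' ⊕ opad = 38 7f 5c 5c 5c 5c.
m1: inner = H(52 15 36 36 36 36 71 44 7a) = a9 c5; tag = H(38 7f 5c 5c 5c 5c a9 c5) = 99fc ← matches
m2: inner = H(52 15 36 36 36 36 6f e6 3d) = 6a 67; tag = H(38 7f 5c 5c 5c 5c 6a 67) = 5a9e
m3: inner = H(52 15 36 36 36 36 63 68 63) = 84 e9; tag = H(38 7f 5c 5c 5c 5c 84 e9) = 7420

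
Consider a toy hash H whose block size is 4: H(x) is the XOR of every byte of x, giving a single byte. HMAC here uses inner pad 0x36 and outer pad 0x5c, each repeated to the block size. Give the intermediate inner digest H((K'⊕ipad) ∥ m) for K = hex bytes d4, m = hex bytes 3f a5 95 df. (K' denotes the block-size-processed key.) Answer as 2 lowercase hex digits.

Key hex bytes d4 is 1 byte ≤ B = 4; zero-pad to 4 bytes: K' = d4 00 00 00.
K' ⊕ ipad = e2 36 36 36.
Inner input = e2 36 36 36 ∥ 3f a5 95 df.
Inner hash: XOR e2⊕36⊕36⊕36⊕3f⊕a5⊕95⊕df = 04.

04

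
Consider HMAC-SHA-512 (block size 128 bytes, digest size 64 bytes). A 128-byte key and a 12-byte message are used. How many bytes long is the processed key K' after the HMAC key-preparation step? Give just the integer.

128

Key is 128 ≤ 128 bytes, zero-padded: |K'| = 128.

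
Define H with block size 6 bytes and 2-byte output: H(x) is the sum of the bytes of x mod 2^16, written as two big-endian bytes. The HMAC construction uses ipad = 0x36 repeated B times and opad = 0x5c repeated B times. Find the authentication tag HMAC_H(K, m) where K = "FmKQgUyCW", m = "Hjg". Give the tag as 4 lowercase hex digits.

0261

Key "FmKQgUyCW" = 46 6d 4b 51 67 55 79 43 57 is 9 bytes > B = 6, so hash it first: H(key) = 03 1e, then zero-pad to 6 bytes: K' = 03 1e 00 00 00 00.
K' ⊕ ipad = 35 28 36 36 36 36.  K' ⊕ opad = 5f 42 5c 5c 5c 5c.
Inner input = (K'⊕ipad) ∥ m = 35 28 36 36 36 36 ∥ 48 6a 67.
Inner hash: sum = 53+40+54+54+54+54+72+106+103 = 590 → 02 4e.
Outer input = (K'⊕opad) ∥ inner = 5f 42 5c 5c 5c 5c ∥ 02 4e.
Outer hash (tag): sum = 95+66+92+92+92+92+2+78 = 609 → 02 61.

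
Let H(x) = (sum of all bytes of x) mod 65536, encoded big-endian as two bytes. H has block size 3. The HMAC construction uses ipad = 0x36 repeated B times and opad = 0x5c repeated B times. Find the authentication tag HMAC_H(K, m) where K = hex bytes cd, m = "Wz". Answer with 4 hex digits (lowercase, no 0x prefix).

Key hex bytes cd is 1 byte ≤ B = 3; zero-pad to 3 bytes: K' = cd 00 00.
K' ⊕ ipad = fb 36 36.  K' ⊕ opad = 91 5c 5c.
Inner input = (K'⊕ipad) ∥ m = fb 36 36 ∥ 57 7a.
Inner hash: sum = 251+54+54+87+122 = 568 → 02 38.
Outer input = (K'⊕opad) ∥ inner = 91 5c 5c ∥ 02 38.
Outer hash (tag): sum = 145+92+92+2+56 = 387 → 01 83.

0183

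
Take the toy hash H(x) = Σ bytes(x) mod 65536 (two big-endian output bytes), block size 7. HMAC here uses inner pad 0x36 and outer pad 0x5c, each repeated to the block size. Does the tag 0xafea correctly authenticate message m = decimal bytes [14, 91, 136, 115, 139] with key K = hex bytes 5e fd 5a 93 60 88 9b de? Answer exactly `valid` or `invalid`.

Key hex bytes 5e fd 5a 93 60 88 9b de is 8 bytes > B = 7, so hash it first: H(key) = 04 a9, then zero-pad to 7 bytes: K' = 04 a9 00 00 00 00 00.
K' ⊕ ipad = 32 9f 36 36 36 36 36; K' ⊕ opad = 58 f5 5c 5c 5c 5c 5c.
Inner hash: sum = 50+159+54+54+54+54+54+14+91+136+115+139 = 974 → 03 ce.
Outer hash (recomputed tag): sum = 88+245+92+92+92+92+92+3+206 = 1002 → 03 ea.
Recomputed tag = 03ea; claimed = afea → mismatch.

invalid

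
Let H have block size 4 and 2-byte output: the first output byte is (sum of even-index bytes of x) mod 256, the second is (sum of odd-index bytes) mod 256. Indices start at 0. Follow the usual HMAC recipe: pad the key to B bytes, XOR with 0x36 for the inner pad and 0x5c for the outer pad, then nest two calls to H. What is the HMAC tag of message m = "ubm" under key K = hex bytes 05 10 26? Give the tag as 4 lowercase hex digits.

Key hex bytes 05 10 26 is 3 bytes ≤ B = 4; zero-pad to 4 bytes: K' = 05 10 26 00.
K' ⊕ ipad = 33 26 10 36.  K' ⊕ opad = 59 4c 7a 5c.
Inner input = (K'⊕ipad) ∥ m = 33 26 10 36 ∥ 75 62 6d.
Inner hash: even-index sum = 293 mod 256 = 37; odd-index sum = 190 mod 256 = 190 → 25 be.
Outer input = (K'⊕opad) ∥ inner = 59 4c 7a 5c ∥ 25 be.
Outer hash (tag): even-index sum = 248 mod 256 = 248; odd-index sum = 358 mod 256 = 102 → f8 66.

f866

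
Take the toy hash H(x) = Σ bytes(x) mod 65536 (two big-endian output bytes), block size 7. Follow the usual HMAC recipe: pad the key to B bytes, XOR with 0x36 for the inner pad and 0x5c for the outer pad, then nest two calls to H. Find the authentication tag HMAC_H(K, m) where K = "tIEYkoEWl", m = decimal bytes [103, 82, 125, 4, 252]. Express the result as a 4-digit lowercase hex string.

0313

Key "tIEYkoEWl" = 74 49 45 59 6b 6f 45 57 6c is 9 bytes > B = 7, so hash it first: H(key) = 03 3d, then zero-pad to 7 bytes: K' = 03 3d 00 00 00 00 00.
K' ⊕ ipad = 35 0b 36 36 36 36 36.  K' ⊕ opad = 5f 61 5c 5c 5c 5c 5c.
Inner input = (K'⊕ipad) ∥ m = 35 0b 36 36 36 36 36 ∥ 67 52 7d 04 fc.
Inner hash: sum = 53+11+54+54+54+54+54+103+82+125+4+252 = 900 → 03 84.
Outer input = (K'⊕opad) ∥ inner = 5f 61 5c 5c 5c 5c 5c ∥ 03 84.
Outer hash (tag): sum = 95+97+92+92+92+92+92+3+132 = 787 → 03 13.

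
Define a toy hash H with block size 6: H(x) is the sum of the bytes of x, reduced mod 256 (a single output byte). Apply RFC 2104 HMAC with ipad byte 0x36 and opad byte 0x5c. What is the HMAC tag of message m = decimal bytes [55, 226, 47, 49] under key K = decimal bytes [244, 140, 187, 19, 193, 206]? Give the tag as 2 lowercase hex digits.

Key decimal bytes [244, 140, 187, 19, 193, 206] = f4 8c bb 13 c1 ce is exactly B = 6 bytes: K' = f4 8c bb 13 c1 ce.
K' ⊕ ipad = c2 ba 8d 25 f7 f8.  K' ⊕ opad = a8 d0 e7 4f 9d 92.
Inner input = (K'⊕ipad) ∥ m = c2 ba 8d 25 f7 f8 ∥ 37 e2 2f 31.
Inner hash: sum = 194+186+141+37+247+248+55+226+47+49 = 1430; mod 256 = 150 → 96.
Outer input = (K'⊕opad) ∥ inner = a8 d0 e7 4f 9d 92 ∥ 96.
Outer hash (tag): sum = 168+208+231+79+157+146+150 = 1139; mod 256 = 115 → 73.

73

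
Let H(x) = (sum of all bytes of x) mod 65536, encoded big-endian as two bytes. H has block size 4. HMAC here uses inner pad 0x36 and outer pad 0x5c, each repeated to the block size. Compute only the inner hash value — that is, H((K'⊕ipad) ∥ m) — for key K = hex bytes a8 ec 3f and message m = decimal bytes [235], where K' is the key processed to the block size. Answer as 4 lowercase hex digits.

Key hex bytes a8 ec 3f is 3 bytes ≤ B = 4; zero-pad to 4 bytes: K' = a8 ec 3f 00.
K' ⊕ ipad = 9e da 09 36.
Inner input = 9e da 09 36 ∥ eb.
Inner hash: sum = 158+218+9+54+235 = 674 → 02 a2.

02a2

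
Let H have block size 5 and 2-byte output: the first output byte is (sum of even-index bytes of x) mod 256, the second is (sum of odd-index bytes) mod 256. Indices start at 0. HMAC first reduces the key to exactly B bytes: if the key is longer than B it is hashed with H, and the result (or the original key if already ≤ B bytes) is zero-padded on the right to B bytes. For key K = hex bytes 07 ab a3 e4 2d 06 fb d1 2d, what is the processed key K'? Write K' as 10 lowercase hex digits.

ff66000000

|K| = 9 > B = 5, so first hash the key.
H(K): even-index sum = 511 mod 256 = 255; odd-index sum = 614 mod 256 = 102 → ff 66.
Zero-pad H(K) = ff 66 to 5 bytes: K' = ff 66 00 00 00.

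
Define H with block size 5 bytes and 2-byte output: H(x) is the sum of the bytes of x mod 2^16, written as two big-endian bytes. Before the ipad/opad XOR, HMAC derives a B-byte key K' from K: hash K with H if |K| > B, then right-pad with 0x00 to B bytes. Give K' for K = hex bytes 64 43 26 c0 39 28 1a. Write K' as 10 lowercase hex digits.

|K| = 7 > B = 5, so first hash the key.
H(K): sum = 100+67+38+192+57+40+26 = 520 → 02 08.
Zero-pad H(K) = 02 08 to 5 bytes: K' = 02 08 00 00 00.

0208000000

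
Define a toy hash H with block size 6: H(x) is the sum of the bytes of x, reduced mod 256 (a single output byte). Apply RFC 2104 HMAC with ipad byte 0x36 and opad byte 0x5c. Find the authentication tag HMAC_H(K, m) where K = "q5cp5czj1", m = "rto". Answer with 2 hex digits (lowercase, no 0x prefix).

b9

Key "q5cp5czj1" = 71 35 63 70 35 63 7a 6a 31 is 9 bytes > B = 6, so hash it first: H(key) = 26, then zero-pad to 6 bytes: K' = 26 00 00 00 00 00.
K' ⊕ ipad = 10 36 36 36 36 36.  K' ⊕ opad = 7a 5c 5c 5c 5c 5c.
Inner input = (K'⊕ipad) ∥ m = 10 36 36 36 36 36 ∥ 72 74 6f.
Inner hash: sum = 16+54+54+54+54+54+114+116+111 = 627; mod 256 = 115 → 73.
Outer input = (K'⊕opad) ∥ inner = 7a 5c 5c 5c 5c 5c ∥ 73.
Outer hash (tag): sum = 122+92+92+92+92+92+115 = 697; mod 256 = 185 → b9.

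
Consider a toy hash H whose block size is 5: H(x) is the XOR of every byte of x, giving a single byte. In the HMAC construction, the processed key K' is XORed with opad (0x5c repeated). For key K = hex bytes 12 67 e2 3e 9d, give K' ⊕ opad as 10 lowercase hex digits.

Key hex bytes 12 67 e2 3e 9d is exactly B = 5 bytes: K' = 12 67 e2 3e 9d.
XOR each byte with 0x5c: 12⊕5c=4e, 67⊕5c=3b, e2⊕5c=be, 3e⊕5c=62, 9d⊕5c=c1.

4e3bbe62c1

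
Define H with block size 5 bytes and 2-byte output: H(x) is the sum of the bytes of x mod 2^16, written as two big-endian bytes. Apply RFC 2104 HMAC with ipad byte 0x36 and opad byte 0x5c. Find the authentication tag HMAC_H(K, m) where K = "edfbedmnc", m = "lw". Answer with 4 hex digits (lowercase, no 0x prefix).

02a1

Key "edfbedmnc" = 65 64 66 62 65 64 6d 6e 63 is 9 bytes > B = 5, so hash it first: H(key) = 03 98, then zero-pad to 5 bytes: K' = 03 98 00 00 00.
K' ⊕ ipad = 35 ae 36 36 36.  K' ⊕ opad = 5f c4 5c 5c 5c.
Inner input = (K'⊕ipad) ∥ m = 35 ae 36 36 36 ∥ 6c 77.
Inner hash: sum = 53+174+54+54+54+108+119 = 616 → 02 68.
Outer input = (K'⊕opad) ∥ inner = 5f c4 5c 5c 5c ∥ 02 68.
Outer hash (tag): sum = 95+196+92+92+92+2+104 = 673 → 02 a1.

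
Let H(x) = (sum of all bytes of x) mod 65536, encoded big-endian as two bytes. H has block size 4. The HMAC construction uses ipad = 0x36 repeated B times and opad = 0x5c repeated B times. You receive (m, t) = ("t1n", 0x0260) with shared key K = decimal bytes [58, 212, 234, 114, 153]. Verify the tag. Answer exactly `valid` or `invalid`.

valid

Key decimal bytes [58, 212, 234, 114, 153] = 3a d4 ea 72 99 is 5 bytes > B = 4, so hash it first: H(key) = 03 03, then zero-pad to 4 bytes: K' = 03 03 00 00.
K' ⊕ ipad = 35 35 36 36; K' ⊕ opad = 5f 5f 5c 5c.
Inner hash: sum = 53+53+54+54+116+49+110 = 489 → 01 e9.
Outer hash (recomputed tag): sum = 95+95+92+92+1+233 = 608 → 02 60.
Recomputed tag = 0260; claimed = 0260 → match.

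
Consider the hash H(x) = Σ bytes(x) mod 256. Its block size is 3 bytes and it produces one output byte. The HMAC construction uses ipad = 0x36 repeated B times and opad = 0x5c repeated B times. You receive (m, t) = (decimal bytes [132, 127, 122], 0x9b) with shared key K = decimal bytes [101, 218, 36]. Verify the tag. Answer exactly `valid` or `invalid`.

invalid

Key decimal bytes [101, 218, 36] = 65 da 24 is exactly B = 3 bytes: K' = 65 da 24.
K' ⊕ ipad = 53 ec 12; K' ⊕ opad = 39 86 78.
Inner hash: sum = 83+236+18+132+127+122 = 718; mod 256 = 206 → ce.
Outer hash (recomputed tag): sum = 57+134+120+206 = 517; mod 256 = 5 → 05.
Recomputed tag = 05; claimed = 9b → mismatch.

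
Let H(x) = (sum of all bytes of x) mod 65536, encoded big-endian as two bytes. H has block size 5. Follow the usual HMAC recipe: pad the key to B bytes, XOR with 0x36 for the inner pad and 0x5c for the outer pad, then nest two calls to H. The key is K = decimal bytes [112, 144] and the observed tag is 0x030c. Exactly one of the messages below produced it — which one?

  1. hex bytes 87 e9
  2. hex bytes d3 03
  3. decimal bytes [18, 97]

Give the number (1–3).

1

Key decimal bytes [112, 144] = 70 90 is 2 bytes ≤ B = 5; zero-pad to 5 bytes: K' = 70 90 00 00 00.
K' ⊕ ipad = 46 a6 36 36 36; K' ⊕ opad = 2c cc 5c 5c 5c.
m1: inner = H(46 a6 36 36 36 87 e9) = 02 fe; tag = H(2c cc 5c 5c 5c 02 fe) = 030c ← matches
m2: inner = H(46 a6 36 36 36 d3 03) = 02 64; tag = H(2c cc 5c 5c 5c 02 64) = 0272
m3: inner = H(46 a6 36 36 36 12 61) = 02 01; tag = H(2c cc 5c 5c 5c 02 01) = 020f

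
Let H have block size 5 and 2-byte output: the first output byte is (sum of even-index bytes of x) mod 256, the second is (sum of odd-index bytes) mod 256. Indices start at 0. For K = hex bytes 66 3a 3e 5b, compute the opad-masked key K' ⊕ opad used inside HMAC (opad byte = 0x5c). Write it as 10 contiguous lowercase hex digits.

Key hex bytes 66 3a 3e 5b is 4 bytes ≤ B = 5; zero-pad to 5 bytes: K' = 66 3a 3e 5b 00.
XOR each byte with 0x5c: 66⊕5c=3a, 3a⊕5c=66, 3e⊕5c=62, 5b⊕5c=07, 00⊕5c=5c.

3a6662075c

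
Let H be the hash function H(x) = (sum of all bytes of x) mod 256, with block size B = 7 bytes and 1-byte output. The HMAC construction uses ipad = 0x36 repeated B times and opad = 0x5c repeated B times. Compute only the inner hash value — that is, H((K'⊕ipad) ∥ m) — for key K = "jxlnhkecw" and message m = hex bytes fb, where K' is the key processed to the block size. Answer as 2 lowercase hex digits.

Key "jxlnhkecw" = 6a 78 6c 6e 68 6b 65 63 77 is 9 bytes > B = 7, so hash it first: H(key) = ce, then zero-pad to 7 bytes: K' = ce 00 00 00 00 00 00.
K' ⊕ ipad = f8 36 36 36 36 36 36.
Inner input = f8 36 36 36 36 36 36 ∥ fb.
Inner hash: sum = 248+54+54+54+54+54+54+251 = 823; mod 256 = 55 → 37.

37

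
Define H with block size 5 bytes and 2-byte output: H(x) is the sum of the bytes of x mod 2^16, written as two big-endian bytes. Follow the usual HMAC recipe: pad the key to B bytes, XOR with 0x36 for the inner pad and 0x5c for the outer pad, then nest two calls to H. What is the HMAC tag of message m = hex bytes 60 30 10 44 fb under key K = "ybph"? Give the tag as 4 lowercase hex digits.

Key "ybph" = 79 62 70 68 is 4 bytes ≤ B = 5; zero-pad to 5 bytes: K' = 79 62 70 68 00.
K' ⊕ ipad = 4f 54 46 5e 36.  K' ⊕ opad = 25 3e 2c 34 5c.
Inner input = (K'⊕ipad) ∥ m = 4f 54 46 5e 36 ∥ 60 30 10 44 fb.
Inner hash: sum = 79+84+70+94+54+96+48+16+68+251 = 860 → 03 5c.
Outer input = (K'⊕opad) ∥ inner = 25 3e 2c 34 5c ∥ 03 5c.
Outer hash (tag): sum = 37+62+44+52+92+3+92 = 382 → 01 7e.

017e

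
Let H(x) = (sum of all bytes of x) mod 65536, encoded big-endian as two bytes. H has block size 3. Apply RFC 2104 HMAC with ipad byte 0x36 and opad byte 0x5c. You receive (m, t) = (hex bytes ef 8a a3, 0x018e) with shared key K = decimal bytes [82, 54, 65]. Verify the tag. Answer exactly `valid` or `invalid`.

valid

Key decimal bytes [82, 54, 65] = 52 36 41 is exactly B = 3 bytes: K' = 52 36 41.
K' ⊕ ipad = 64 00 77; K' ⊕ opad = 0e 6a 1d.
Inner hash: sum = 100+0+119+239+138+163 = 759 → 02 f7.
Outer hash (recomputed tag): sum = 14+106+29+2+247 = 398 → 01 8e.
Recomputed tag = 018e; claimed = 018e → match.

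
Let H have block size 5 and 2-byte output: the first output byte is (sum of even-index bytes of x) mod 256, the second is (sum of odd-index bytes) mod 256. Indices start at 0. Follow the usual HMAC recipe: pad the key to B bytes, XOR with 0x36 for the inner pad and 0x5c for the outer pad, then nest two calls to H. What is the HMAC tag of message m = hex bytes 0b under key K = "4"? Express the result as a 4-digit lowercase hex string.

Key "4" = 34 is 1 byte ≤ B = 5; zero-pad to 5 bytes: K' = 34 00 00 00 00.
K' ⊕ ipad = 02 36 36 36 36.  K' ⊕ opad = 68 5c 5c 5c 5c.
Inner input = (K'⊕ipad) ∥ m = 02 36 36 36 36 ∥ 0b.
Inner hash: even-index sum = 110 mod 256 = 110; odd-index sum = 119 mod 256 = 119 → 6e 77.
Outer input = (K'⊕opad) ∥ inner = 68 5c 5c 5c 5c ∥ 6e 77.
Outer hash (tag): even-index sum = 407 mod 256 = 151; odd-index sum = 294 mod 256 = 38 → 97 26.

9726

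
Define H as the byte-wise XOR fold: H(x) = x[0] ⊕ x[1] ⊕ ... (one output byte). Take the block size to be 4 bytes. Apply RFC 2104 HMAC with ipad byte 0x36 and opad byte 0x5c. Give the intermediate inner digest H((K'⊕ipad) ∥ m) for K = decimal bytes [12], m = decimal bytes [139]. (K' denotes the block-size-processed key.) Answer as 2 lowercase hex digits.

Key decimal bytes [12] = 0c is 1 byte ≤ B = 4; zero-pad to 4 bytes: K' = 0c 00 00 00.
K' ⊕ ipad = 3a 36 36 36.
Inner input = 3a 36 36 36 ∥ 8b.
Inner hash: XOR 3a⊕36⊕36⊕36⊕8b = 87.

87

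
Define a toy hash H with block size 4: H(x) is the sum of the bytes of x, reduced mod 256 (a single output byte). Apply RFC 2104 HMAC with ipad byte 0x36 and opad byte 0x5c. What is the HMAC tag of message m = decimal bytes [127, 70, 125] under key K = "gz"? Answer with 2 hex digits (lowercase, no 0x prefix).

Key "gz" = 67 7a is 2 bytes ≤ B = 4; zero-pad to 4 bytes: K' = 67 7a 00 00.
K' ⊕ ipad = 51 4c 36 36.  K' ⊕ opad = 3b 26 5c 5c.
Inner input = (K'⊕ipad) ∥ m = 51 4c 36 36 ∥ 7f 46 7d.
Inner hash: sum = 81+76+54+54+127+70+125 = 587; mod 256 = 75 → 4b.
Outer input = (K'⊕opad) ∥ inner = 3b 26 5c 5c ∥ 4b.
Outer hash (tag): sum = 59+38+92+92+75 = 356; mod 256 = 100 → 64.

64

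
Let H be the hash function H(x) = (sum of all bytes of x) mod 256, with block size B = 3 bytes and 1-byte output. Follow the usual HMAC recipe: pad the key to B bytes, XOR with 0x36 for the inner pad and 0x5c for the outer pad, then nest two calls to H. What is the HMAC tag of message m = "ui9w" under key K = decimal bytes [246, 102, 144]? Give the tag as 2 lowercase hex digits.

Key decimal bytes [246, 102, 144] = f6 66 90 is exactly B = 3 bytes: K' = f6 66 90.
K' ⊕ ipad = c0 50 a6.  K' ⊕ opad = aa 3a cc.
Inner input = (K'⊕ipad) ∥ m = c0 50 a6 ∥ 75 69 39 77.
Inner hash: sum = 192+80+166+117+105+57+119 = 836; mod 256 = 68 → 44.
Outer input = (K'⊕opad) ∥ inner = aa 3a cc ∥ 44.
Outer hash (tag): sum = 170+58+204+68 = 500; mod 256 = 244 → f4.

f4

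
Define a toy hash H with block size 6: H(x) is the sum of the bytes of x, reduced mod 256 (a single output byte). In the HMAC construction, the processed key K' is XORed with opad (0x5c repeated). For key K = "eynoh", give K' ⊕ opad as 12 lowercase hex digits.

Key "eynoh" = 65 79 6e 6f 68 is 5 bytes ≤ B = 6; zero-pad to 6 bytes: K' = 65 79 6e 6f 68 00.
XOR each byte with 0x5c: 65⊕5c=39, 79⊕5c=25, 6e⊕5c=32, 6f⊕5c=33, 68⊕5c=34, 00⊕5c=5c.

39253233345c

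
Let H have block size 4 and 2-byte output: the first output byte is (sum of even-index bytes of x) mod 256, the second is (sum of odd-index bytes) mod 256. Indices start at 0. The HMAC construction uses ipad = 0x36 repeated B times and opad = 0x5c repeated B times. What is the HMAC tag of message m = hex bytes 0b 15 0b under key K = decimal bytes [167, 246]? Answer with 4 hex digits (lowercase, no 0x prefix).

3411

Key decimal bytes [167, 246] = a7 f6 is 2 bytes ≤ B = 4; zero-pad to 4 bytes: K' = a7 f6 00 00.
K' ⊕ ipad = 91 c0 36 36.  K' ⊕ opad = fb aa 5c 5c.
Inner input = (K'⊕ipad) ∥ m = 91 c0 36 36 ∥ 0b 15 0b.
Inner hash: even-index sum = 221 mod 256 = 221; odd-index sum = 267 mod 256 = 11 → dd 0b.
Outer input = (K'⊕opad) ∥ inner = fb aa 5c 5c ∥ dd 0b.
Outer hash (tag): even-index sum = 564 mod 256 = 52; odd-index sum = 273 mod 256 = 17 → 34 11.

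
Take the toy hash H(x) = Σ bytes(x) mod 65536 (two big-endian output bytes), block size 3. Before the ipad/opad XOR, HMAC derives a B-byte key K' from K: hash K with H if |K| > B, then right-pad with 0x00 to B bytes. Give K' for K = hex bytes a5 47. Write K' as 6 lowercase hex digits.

a54700

Key hex bytes a5 47 is 2 bytes ≤ B = 3; zero-pad to 3 bytes: K' = a5 47 00.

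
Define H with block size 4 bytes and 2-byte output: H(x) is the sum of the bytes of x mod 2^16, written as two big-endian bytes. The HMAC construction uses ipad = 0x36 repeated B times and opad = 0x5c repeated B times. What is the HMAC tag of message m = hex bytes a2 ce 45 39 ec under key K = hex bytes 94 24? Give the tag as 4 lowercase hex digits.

Key hex bytes 94 24 is 2 bytes ≤ B = 4; zero-pad to 4 bytes: K' = 94 24 00 00.
K' ⊕ ipad = a2 12 36 36.  K' ⊕ opad = c8 78 5c 5c.
Inner input = (K'⊕ipad) ∥ m = a2 12 36 36 ∥ a2 ce 45 39 ec.
Inner hash: sum = 162+18+54+54+162+206+69+57+236 = 1018 → 03 fa.
Outer input = (K'⊕opad) ∥ inner = c8 78 5c 5c ∥ 03 fa.
Outer hash (tag): sum = 200+120+92+92+3+250 = 757 → 02 f5.

02f5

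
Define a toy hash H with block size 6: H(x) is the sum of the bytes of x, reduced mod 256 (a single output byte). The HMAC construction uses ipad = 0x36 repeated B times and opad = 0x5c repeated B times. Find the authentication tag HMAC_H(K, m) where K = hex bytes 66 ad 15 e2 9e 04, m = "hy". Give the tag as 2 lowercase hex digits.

Key hex bytes 66 ad 15 e2 9e 04 is exactly B = 6 bytes: K' = 66 ad 15 e2 9e 04.
K' ⊕ ipad = 50 9b 23 d4 a8 32.  K' ⊕ opad = 3a f1 49 be c2 58.
Inner input = (K'⊕ipad) ∥ m = 50 9b 23 d4 a8 32 ∥ 68 79.
Inner hash: sum = 80+155+35+212+168+50+104+121 = 925; mod 256 = 157 → 9d.
Outer input = (K'⊕opad) ∥ inner = 3a f1 49 be c2 58 ∥ 9d.
Outer hash (tag): sum = 58+241+73+190+194+88+157 = 1001; mod 256 = 233 → e9.

e9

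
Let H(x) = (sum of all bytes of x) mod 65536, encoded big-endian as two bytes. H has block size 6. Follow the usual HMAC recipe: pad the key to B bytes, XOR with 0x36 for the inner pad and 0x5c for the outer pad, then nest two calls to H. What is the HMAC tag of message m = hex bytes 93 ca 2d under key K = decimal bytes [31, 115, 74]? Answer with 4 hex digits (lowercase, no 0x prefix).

Key decimal bytes [31, 115, 74] = 1f 73 4a is 3 bytes ≤ B = 6; zero-pad to 6 bytes: K' = 1f 73 4a 00 00 00.
K' ⊕ ipad = 29 45 7c 36 36 36.  K' ⊕ opad = 43 2f 16 5c 5c 5c.
Inner input = (K'⊕ipad) ∥ m = 29 45 7c 36 36 36 ∥ 93 ca 2d.
Inner hash: sum = 41+69+124+54+54+54+147+202+45 = 790 → 03 16.
Outer input = (K'⊕opad) ∥ inner = 43 2f 16 5c 5c 5c ∥ 03 16.
Outer hash (tag): sum = 67+47+22+92+92+92+3+22 = 437 → 01 b5.

01b5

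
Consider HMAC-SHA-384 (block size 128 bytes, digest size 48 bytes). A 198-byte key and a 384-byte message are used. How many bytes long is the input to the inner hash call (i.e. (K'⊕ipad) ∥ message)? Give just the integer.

512

Key is 198 > 128 bytes, so it is hashed to 48 bytes then zero-padded to 128: |K'| = 128.
Inner input = (K'⊕ipad) ∥ m → 128 + 384 = 512 bytes.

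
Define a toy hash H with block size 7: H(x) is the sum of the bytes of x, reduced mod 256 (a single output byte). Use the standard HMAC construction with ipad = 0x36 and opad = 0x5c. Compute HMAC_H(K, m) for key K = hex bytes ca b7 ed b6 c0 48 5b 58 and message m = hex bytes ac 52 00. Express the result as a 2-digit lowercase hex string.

d6

Key hex bytes ca b7 ed b6 c0 48 5b 58 is 8 bytes > B = 7, so hash it first: H(key) = df, then zero-pad to 7 bytes: K' = df 00 00 00 00 00 00.
K' ⊕ ipad = e9 36 36 36 36 36 36.  K' ⊕ opad = 83 5c 5c 5c 5c 5c 5c.
Inner input = (K'⊕ipad) ∥ m = e9 36 36 36 36 36 36 ∥ ac 52 00.
Inner hash: sum = 233+54+54+54+54+54+54+172+82+0 = 811; mod 256 = 43 → 2b.
Outer input = (K'⊕opad) ∥ inner = 83 5c 5c 5c 5c 5c 5c ∥ 2b.
Outer hash (tag): sum = 131+92+92+92+92+92+92+43 = 726; mod 256 = 214 → d6.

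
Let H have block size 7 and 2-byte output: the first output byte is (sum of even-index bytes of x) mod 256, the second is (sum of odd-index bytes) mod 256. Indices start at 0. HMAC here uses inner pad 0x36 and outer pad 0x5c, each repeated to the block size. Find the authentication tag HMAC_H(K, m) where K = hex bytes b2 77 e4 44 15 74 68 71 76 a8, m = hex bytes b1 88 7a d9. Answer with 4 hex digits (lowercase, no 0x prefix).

fe8e

Key hex bytes b2 77 e4 44 15 74 68 71 76 a8 is 10 bytes > B = 7, so hash it first: H(key) = 89 48, then zero-pad to 7 bytes: K' = 89 48 00 00 00 00 00.
K' ⊕ ipad = bf 7e 36 36 36 36 36.  K' ⊕ opad = d5 14 5c 5c 5c 5c 5c.
Inner input = (K'⊕ipad) ∥ m = bf 7e 36 36 36 36 36 ∥ b1 88 7a d9.
Inner hash: even-index sum = 706 mod 256 = 194; odd-index sum = 533 mod 256 = 21 → c2 15.
Outer input = (K'⊕opad) ∥ inner = d5 14 5c 5c 5c 5c 5c ∥ c2 15.
Outer hash (tag): even-index sum = 510 mod 256 = 254; odd-index sum = 398 mod 256 = 142 → fe 8e.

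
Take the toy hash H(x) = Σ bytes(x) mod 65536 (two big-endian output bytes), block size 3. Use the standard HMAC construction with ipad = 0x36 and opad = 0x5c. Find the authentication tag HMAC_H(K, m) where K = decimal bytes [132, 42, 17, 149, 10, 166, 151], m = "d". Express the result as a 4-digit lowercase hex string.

01fd

Key decimal bytes [132, 42, 17, 149, 10, 166, 151] = 84 2a 11 95 0a a6 97 is 7 bytes > B = 3, so hash it first: H(key) = 02 9b, then zero-pad to 3 bytes: K' = 02 9b 00.
K' ⊕ ipad = 34 ad 36.  K' ⊕ opad = 5e c7 5c.
Inner input = (K'⊕ipad) ∥ m = 34 ad 36 ∥ 64.
Inner hash: sum = 52+173+54+100 = 379 → 01 7b.
Outer input = (K'⊕opad) ∥ inner = 5e c7 5c ∥ 01 7b.
Outer hash (tag): sum = 94+199+92+1+123 = 509 → 01 fd.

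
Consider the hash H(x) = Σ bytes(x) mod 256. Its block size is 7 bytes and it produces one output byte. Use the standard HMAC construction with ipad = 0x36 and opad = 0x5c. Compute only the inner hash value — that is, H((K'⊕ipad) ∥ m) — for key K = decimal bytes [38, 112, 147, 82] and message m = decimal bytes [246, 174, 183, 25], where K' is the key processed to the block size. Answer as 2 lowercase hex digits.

Key decimal bytes [38, 112, 147, 82] = 26 70 93 52 is 4 bytes ≤ B = 7; zero-pad to 7 bytes: K' = 26 70 93 52 00 00 00.
K' ⊕ ipad = 10 46 a5 64 36 36 36.
Inner input = 10 46 a5 64 36 36 36 ∥ f6 ae b7 19.
Inner hash: sum = 16+70+165+100+54+54+54+246+174+183+25 = 1141; mod 256 = 117 → 75.

75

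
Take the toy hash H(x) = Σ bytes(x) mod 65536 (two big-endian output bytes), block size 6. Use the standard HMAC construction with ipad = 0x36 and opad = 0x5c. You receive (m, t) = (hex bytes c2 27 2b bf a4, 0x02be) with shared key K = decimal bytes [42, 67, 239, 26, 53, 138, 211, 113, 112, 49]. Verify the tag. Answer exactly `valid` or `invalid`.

valid

Key decimal bytes [42, 67, 239, 26, 53, 138, 211, 113, 112, 49] = 2a 43 ef 1a 35 8a d3 71 70 31 is 10 bytes > B = 6, so hash it first: H(key) = 04 1a, then zero-pad to 6 bytes: K' = 04 1a 00 00 00 00.
K' ⊕ ipad = 32 2c 36 36 36 36; K' ⊕ opad = 58 46 5c 5c 5c 5c.
Inner hash: sum = 50+44+54+54+54+54+194+39+43+191+164 = 941 → 03 ad.
Outer hash (recomputed tag): sum = 88+70+92+92+92+92+3+173 = 702 → 02 be.
Recomputed tag = 02be; claimed = 02be → match.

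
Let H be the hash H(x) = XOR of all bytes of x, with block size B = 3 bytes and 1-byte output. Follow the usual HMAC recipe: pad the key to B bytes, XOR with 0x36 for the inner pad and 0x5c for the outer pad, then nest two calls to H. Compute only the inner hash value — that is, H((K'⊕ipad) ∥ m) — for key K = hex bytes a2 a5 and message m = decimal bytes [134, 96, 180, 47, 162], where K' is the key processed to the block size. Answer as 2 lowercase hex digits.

Key hex bytes a2 a5 is 2 bytes ≤ B = 3; zero-pad to 3 bytes: K' = a2 a5 00.
K' ⊕ ipad = 94 93 36.
Inner input = 94 93 36 ∥ 86 60 b4 2f a2.
Inner hash: XOR 94⊕93⊕36⊕86⊕60⊕b4⊕2f⊕a2 = ee.

ee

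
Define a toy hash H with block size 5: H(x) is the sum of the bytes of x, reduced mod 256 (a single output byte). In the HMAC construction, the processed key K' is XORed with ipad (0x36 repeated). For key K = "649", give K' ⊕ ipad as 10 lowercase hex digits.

Key "649" = 36 34 39 is 3 bytes ≤ B = 5; zero-pad to 5 bytes: K' = 36 34 39 00 00.
XOR each byte with 0x36: 36⊕36=00, 34⊕36=02, 39⊕36=0f, 00⊕36=36, 00⊕36=36.

00020f3636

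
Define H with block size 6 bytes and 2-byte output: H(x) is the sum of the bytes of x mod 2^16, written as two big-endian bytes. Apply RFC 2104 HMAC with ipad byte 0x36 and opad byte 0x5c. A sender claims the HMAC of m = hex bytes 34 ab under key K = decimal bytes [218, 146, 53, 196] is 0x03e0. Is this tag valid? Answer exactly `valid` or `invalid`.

valid

Key decimal bytes [218, 146, 53, 196] = da 92 35 c4 is 4 bytes ≤ B = 6; zero-pad to 6 bytes: K' = da 92 35 c4 00 00.
K' ⊕ ipad = ec a4 03 f2 36 36; K' ⊕ opad = 86 ce 69 98 5c 5c.
Inner hash: sum = 236+164+3+242+54+54+52+171 = 976 → 03 d0.
Outer hash (recomputed tag): sum = 134+206+105+152+92+92+3+208 = 992 → 03 e0.
Recomputed tag = 03e0; claimed = 03e0 → match.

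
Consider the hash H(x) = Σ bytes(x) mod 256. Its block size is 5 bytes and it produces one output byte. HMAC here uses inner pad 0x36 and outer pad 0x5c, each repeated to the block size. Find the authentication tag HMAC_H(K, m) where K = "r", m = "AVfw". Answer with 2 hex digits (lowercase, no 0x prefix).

2e

Key "r" = 72 is 1 byte ≤ B = 5; zero-pad to 5 bytes: K' = 72 00 00 00 00.
K' ⊕ ipad = 44 36 36 36 36.  K' ⊕ opad = 2e 5c 5c 5c 5c.
Inner input = (K'⊕ipad) ∥ m = 44 36 36 36 36 ∥ 41 56 66 77.
Inner hash: sum = 68+54+54+54+54+65+86+102+119 = 656; mod 256 = 144 → 90.
Outer input = (K'⊕opad) ∥ inner = 2e 5c 5c 5c 5c ∥ 90.
Outer hash (tag): sum = 46+92+92+92+92+144 = 558; mod 256 = 46 → 2e.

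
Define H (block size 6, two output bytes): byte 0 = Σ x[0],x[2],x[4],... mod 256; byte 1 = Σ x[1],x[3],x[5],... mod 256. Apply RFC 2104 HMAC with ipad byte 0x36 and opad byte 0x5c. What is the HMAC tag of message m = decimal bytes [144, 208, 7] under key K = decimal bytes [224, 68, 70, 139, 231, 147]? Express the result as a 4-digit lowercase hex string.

3f62

Key decimal bytes [224, 68, 70, 139, 231, 147] = e0 44 46 8b e7 93 is exactly B = 6 bytes: K' = e0 44 46 8b e7 93.
K' ⊕ ipad = d6 72 70 bd d1 a5.  K' ⊕ opad = bc 18 1a d7 bb cf.
Inner input = (K'⊕ipad) ∥ m = d6 72 70 bd d1 a5 ∥ 90 d0 07.
Inner hash: even-index sum = 686 mod 256 = 174; odd-index sum = 676 mod 256 = 164 → ae a4.
Outer input = (K'⊕opad) ∥ inner = bc 18 1a d7 bb cf ∥ ae a4.
Outer hash (tag): even-index sum = 575 mod 256 = 63; odd-index sum = 610 mod 256 = 98 → 3f 62.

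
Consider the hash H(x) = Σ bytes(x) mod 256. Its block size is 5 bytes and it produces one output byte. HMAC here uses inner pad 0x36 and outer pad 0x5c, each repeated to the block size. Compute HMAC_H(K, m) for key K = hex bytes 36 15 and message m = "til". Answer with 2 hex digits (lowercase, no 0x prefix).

Key hex bytes 36 15 is 2 bytes ≤ B = 5; zero-pad to 5 bytes: K' = 36 15 00 00 00.
K' ⊕ ipad = 00 23 36 36 36.  K' ⊕ opad = 6a 49 5c 5c 5c.
Inner input = (K'⊕ipad) ∥ m = 00 23 36 36 36 ∥ 74 69 6c.
Inner hash: sum = 0+35+54+54+54+116+105+108 = 526; mod 256 = 14 → 0e.
Outer input = (K'⊕opad) ∥ inner = 6a 49 5c 5c 5c ∥ 0e.
Outer hash (tag): sum = 106+73+92+92+92+14 = 469; mod 256 = 213 → d5.

d5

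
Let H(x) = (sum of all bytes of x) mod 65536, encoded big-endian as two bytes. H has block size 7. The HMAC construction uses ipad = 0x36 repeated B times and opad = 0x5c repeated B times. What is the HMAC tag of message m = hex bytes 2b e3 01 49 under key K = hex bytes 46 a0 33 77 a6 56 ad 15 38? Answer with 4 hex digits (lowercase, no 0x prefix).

Key hex bytes 46 a0 33 77 a6 56 ad 15 38 is 9 bytes > B = 7, so hash it first: H(key) = 03 86, then zero-pad to 7 bytes: K' = 03 86 00 00 00 00 00.
K' ⊕ ipad = 35 b0 36 36 36 36 36.  K' ⊕ opad = 5f da 5c 5c 5c 5c 5c.
Inner input = (K'⊕ipad) ∥ m = 35 b0 36 36 36 36 36 ∥ 2b e3 01 49.
Inner hash: sum = 53+176+54+54+54+54+54+43+227+1+73 = 843 → 03 4b.
Outer input = (K'⊕opad) ∥ inner = 5f da 5c 5c 5c 5c 5c ∥ 03 4b.
Outer hash (tag): sum = 95+218+92+92+92+92+92+3+75 = 851 → 03 53.

0353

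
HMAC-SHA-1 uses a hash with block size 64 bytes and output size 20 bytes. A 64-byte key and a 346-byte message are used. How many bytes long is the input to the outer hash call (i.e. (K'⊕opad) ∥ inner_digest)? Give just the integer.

Key is 64 ≤ 64 bytes, zero-padded: |K'| = 64.
Outer input = (K'⊕opad) ∥ H(inner) → 64 + 20 = 84 bytes.

84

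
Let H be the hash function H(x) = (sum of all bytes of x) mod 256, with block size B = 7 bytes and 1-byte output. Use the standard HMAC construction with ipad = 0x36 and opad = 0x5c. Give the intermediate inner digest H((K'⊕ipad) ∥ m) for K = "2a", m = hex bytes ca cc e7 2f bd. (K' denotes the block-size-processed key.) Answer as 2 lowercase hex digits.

d2

Key "2a" = 32 61 is 2 bytes ≤ B = 7; zero-pad to 7 bytes: K' = 32 61 00 00 00 00 00.
K' ⊕ ipad = 04 57 36 36 36 36 36.
Inner input = 04 57 36 36 36 36 36 ∥ ca cc e7 2f bd.
Inner hash: sum = 4+87+54+54+54+54+54+202+204+231+47+189 = 1234; mod 256 = 210 → d2.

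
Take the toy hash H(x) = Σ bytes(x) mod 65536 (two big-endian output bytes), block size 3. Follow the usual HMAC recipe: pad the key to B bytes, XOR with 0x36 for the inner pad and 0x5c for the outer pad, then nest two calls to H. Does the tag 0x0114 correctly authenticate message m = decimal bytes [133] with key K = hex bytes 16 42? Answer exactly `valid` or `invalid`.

valid

Key hex bytes 16 42 is 2 bytes ≤ B = 3; zero-pad to 3 bytes: K' = 16 42 00.
K' ⊕ ipad = 20 74 36; K' ⊕ opad = 4a 1e 5c.
Inner hash: sum = 32+116+54+133 = 335 → 01 4f.
Outer hash (recomputed tag): sum = 74+30+92+1+79 = 276 → 01 14.
Recomputed tag = 0114; claimed = 0114 → match.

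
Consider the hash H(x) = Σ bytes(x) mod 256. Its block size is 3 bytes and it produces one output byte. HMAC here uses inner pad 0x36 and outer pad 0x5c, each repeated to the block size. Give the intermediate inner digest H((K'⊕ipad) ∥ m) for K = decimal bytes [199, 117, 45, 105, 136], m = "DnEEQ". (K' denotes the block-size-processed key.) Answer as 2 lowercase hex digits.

65

Key decimal bytes [199, 117, 45, 105, 136] = c7 75 2d 69 88 is 5 bytes > B = 3, so hash it first: H(key) = 5a, then zero-pad to 3 bytes: K' = 5a 00 00.
K' ⊕ ipad = 6c 36 36.
Inner input = 6c 36 36 ∥ 44 6e 45 45 51.
Inner hash: sum = 108+54+54+68+110+69+69+81 = 613; mod 256 = 101 → 65.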